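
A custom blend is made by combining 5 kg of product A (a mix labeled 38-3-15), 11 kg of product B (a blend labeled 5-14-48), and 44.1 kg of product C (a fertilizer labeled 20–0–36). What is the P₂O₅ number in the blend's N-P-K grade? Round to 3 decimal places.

2.812% P₂O₅

Total mass = 5 + 11 + 44.1 = 60.1 kg.
P₂O₅ mass = 3%×5 + 14%×11 + 0%×44.1 = 1.69 kg.
% P₂O₅ = 1.69 / 60.1 = 2.81198%.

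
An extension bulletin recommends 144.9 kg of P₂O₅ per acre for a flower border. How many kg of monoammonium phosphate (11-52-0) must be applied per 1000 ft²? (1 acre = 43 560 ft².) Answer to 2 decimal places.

Product per acre = 144.9 / 52% = 278.654 kg.
Convert to per 1000 ft²: 278.654 × 0.0229568 = 6.39701 kg.

6.40 kg of product per thousand sq ft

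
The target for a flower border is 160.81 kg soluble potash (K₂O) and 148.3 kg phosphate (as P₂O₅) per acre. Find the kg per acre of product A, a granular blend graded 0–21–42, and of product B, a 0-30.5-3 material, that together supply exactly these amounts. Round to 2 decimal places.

With a, b = kg per acre of product A and product B:
K₂O: 0.42·a + 0.03·b = 160.81
P₂O₅: 0.21·a + 0.305·b = 148.3
Eliminate a: (row1) − 0.42/0.21·(row2) → -0.58·b = -135.79, so b = 234.121.
Back-substitute: a = (160.81 − 0.03·234.121) / 0.42 = 366.158.

366.16 kg product A, 234.12 kg product B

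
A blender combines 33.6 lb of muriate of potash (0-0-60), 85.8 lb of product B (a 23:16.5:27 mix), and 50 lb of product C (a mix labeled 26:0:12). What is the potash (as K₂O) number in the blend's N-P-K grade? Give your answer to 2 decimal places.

29.12% K₂O

Total mass = 33.6 + 85.8 + 50 = 169.4 lb.
K₂O mass = 60%×33.6 + 27%×85.8 + 12%×50 = 49.326 lb.
% K₂O = 49.326 / 169.4 = 29.1181%.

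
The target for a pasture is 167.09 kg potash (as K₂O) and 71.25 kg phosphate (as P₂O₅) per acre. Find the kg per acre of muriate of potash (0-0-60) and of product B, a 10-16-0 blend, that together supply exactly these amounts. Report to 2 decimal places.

With a, b = kg per acre of muriate of potash and product B:
K₂O: 0.6·a + 0·b = 167.09
P₂O₅: 0·a + 0.16·b = 71.25
Solving simultaneously: a = 278.483, b = 445.312.

278.48 kg muriate of potash, 445.31 kg product B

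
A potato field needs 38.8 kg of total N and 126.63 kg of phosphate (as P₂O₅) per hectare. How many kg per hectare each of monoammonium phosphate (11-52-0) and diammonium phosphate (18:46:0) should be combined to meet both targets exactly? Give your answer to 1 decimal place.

115.0 kg monoammonium phosphate, 145.3 kg diammonium phosphate

Let a = kg of monoammonium phosphate, b = kg of diammonium phosphate (per hectare).
N: 0.11·a + 0.18·b = 38.8
P₂O₅: 0.52·a + 0.46·b = 126.63
Eliminate b: (row1) − 0.18/0.46·(row2) → -0.0934783·a = -10.7509, so a = 115.009.
Then b = (126.63 − 0.52·115.009) / 0.46 = 145.272.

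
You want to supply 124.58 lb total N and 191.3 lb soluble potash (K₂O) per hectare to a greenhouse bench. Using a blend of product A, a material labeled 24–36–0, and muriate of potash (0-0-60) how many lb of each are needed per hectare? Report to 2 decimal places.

Per-hectare balance (a = product A, b = muriate of potash):
N: 0.24·a + 0·b = 124.58
K₂O: 0·a + 0.6·b = 191.3
Solving simultaneously: a = 519.083, b = 318.833.

519.08 lb product A, 318.83 lb muriate of potash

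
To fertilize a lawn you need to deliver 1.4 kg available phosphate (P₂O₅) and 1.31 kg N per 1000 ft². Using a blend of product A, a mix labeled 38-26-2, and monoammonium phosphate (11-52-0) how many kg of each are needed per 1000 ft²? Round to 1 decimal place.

3.1 kg product A, 1.1 kg monoammonium phosphate

With a, b = kg per 1000 ft² of product A and monoammonium phosphate:
P₂O₅: 0.26·a + 0.52·b = 1.4
N: 0.38·a + 0.11·b = 1.31
Solving simultaneously: a = 3.11953, b = 1.13254.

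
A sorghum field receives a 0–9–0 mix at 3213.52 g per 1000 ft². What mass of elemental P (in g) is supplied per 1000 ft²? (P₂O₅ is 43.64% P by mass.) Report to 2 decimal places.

P₂O₅ per 1000 ft² = 3213.52 × 9% = 289.217 g.
Elemental P = 289.217 × 0.4364 = 126.214 g per 1000 ft².

126.21 g P per thousand sq ft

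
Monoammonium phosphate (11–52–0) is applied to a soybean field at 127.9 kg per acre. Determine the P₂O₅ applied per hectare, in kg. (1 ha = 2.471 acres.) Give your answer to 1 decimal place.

164.3 kg P₂O₅ per hectare

P₂O₅ per acre = 127.9 × 52% = 66.508 kg.
Convert to per hectare: 66.508 × 2.471 = 164.341 kg.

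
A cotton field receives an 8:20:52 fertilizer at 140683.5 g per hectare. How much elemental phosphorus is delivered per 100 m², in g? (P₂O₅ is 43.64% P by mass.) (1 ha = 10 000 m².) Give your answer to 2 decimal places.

122.79 g P per hundred sq m

P₂O₅ per hectare = 140683.5 × 20% = 28136.7 g.
Elemental P = 28136.7 × 0.4364 = 12278.9 g per hectare.
Convert to per 100 m²: 12278.9 × 0.01 = 122.789 g.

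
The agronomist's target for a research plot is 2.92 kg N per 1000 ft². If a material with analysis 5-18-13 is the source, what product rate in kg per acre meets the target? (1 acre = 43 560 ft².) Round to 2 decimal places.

Product per 1000 ft² = 2.92 / 5% = 58.4 kg.
Convert to per acre: 58.4 × 43.56 = 2543.904 kg.

2543.90 kg of product per acre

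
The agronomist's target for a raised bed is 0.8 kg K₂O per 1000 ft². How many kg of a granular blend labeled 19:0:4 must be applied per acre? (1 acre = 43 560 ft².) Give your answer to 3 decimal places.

Product per 1000 ft² = 0.8 / 4% = 20 kg.
Convert to per acre: 20 × 43.56 = 871.2 kg.

871.200 kg of product per acre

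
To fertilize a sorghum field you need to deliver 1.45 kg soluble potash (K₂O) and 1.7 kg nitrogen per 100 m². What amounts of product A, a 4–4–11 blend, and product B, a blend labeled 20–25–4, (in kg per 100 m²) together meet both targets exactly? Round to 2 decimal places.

10.88 kg product A, 6.32 kg product B

With a, b = kg per 100 m² of product A and product B:
K₂O: 0.11·a + 0.04·b = 1.45
N: 0.04·a + 0.2·b = 1.7
Solving simultaneously: a = 10.8824, b = 6.32353.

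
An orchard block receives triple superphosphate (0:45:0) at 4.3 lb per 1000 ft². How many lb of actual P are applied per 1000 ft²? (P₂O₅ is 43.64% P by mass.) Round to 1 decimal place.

0.8 lb P per thousand sq ft

P₂O₅ per 1000 ft² = 4.3 × 45% = 1.935 lb.
Elemental P = 1.935 × 0.4364 = 0.844434 lb per 1000 ft².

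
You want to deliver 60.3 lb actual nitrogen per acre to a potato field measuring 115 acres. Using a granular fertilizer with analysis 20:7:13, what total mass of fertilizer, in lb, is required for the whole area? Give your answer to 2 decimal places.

34672.50 lb

Product per acre = 60.3 / 20% = 301.5 lb.
Total product = 301.5 × 115 = 34672.5 lb.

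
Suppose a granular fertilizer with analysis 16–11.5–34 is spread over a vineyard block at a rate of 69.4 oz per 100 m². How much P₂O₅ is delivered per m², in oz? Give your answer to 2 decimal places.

P₂O₅ per 100 m² = 69.4 × 11.5% = 7.981 oz.
Convert to per m²: 7.981 × 0.01 = 0.07981 oz.

0.08 oz P₂O₅ per sq m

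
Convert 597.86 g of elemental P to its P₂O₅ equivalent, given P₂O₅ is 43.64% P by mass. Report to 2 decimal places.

1369.98 g P₂O₅

P₂O₅ = 597.86 / 0.4364 = 1369.982 g.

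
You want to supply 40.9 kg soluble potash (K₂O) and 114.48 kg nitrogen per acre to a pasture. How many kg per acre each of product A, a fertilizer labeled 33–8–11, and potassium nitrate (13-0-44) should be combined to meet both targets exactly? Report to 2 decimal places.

344.19 kg product A, 6.91 kg potassium nitrate

With a, b = kg per acre of product A and potassium nitrate:
K₂O: 0.11·a + 0.44·b = 40.9
N: 0.33·a + 0.13·b = 114.48
Eliminate a: (row1) − 0.11/0.33·(row2) → 0.396667·b = 2.74, so b = 6.90756.
Back-substitute: a = (40.9 − 0.44·6.90756) / 0.11 = 344.188.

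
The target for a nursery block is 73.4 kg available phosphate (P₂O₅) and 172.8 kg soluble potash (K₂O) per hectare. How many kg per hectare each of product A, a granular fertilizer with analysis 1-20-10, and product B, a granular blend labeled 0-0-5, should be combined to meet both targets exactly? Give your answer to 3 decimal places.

367.000 kg product A, 2722.000 kg product B

With a, b = kg per hectare of product A and product B:
P₂O₅: 0.2·a + 0·b = 73.4
K₂O: 0.1·a + 0.05·b = 172.8
From row1: a = (73.4 − 0·b) / 0.2.
Into row2: 0.1·(73.4 − 0·b)/0.2 + 0.05·b = 172.8 → b = 2722, a = 367.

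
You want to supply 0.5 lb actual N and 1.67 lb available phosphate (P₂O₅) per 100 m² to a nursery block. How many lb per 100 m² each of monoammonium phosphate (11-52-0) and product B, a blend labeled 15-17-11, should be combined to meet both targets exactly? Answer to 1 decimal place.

With a, b = lb per 100 m² of monoammonium phosphate and product B:
N: 0.11·a + 0.15·b = 0.5
P₂O₅: 0.52·a + 0.17·b = 1.67
Solving simultaneously: a = 2.79089, b = 1.28668.

2.8 lb monoammonium phosphate, 1.3 lb product B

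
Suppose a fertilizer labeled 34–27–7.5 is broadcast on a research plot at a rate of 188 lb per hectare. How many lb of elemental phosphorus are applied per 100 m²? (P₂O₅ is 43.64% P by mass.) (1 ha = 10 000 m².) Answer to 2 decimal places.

0.22 lb P per hundred sq m

P₂O₅ per hectare = 188 × 27% = 50.76 lb.
Elemental P = 50.76 × 0.4364 = 22.1517 lb per hectare.
Convert to per 100 m²: 22.1517 × 0.01 = 0.221517 lb.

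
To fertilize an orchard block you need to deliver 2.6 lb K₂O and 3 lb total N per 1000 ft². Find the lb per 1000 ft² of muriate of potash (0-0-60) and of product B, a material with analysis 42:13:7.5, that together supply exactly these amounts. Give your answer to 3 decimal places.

Let a = lb of muriate of potash, b = lb of product B (per 1000 ft²).
K₂O: 0.6·a + 0.075·b = 2.6
N: 0·a + 0.42·b = 3
Solving simultaneously: a = 3.44048, b = 7.14286.

3.440 lb muriate of potash, 7.143 lb product B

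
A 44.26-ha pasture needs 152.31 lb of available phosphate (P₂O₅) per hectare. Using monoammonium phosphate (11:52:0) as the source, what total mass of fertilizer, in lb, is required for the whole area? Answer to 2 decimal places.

Product per hectare = 152.31 / 52% = 292.904 lb.
Total product = 292.904 × 44.26 = 12963.924 lb.

12963.92 lb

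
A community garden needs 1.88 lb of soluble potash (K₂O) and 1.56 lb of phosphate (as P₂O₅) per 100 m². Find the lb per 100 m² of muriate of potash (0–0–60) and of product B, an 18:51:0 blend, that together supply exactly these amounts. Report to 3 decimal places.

3.133 lb muriate of potash, 3.059 lb product B

With a, b = lb per 100 m² of muriate of potash and product B:
K₂O: 0.6·a + 0·b = 1.88
P₂O₅: 0·a + 0.51·b = 1.56
Solving simultaneously: a = 3.13333, b = 3.05882.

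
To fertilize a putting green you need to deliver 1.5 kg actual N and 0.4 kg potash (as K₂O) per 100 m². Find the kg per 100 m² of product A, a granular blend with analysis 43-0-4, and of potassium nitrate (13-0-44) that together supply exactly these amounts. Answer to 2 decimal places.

3.30 kg product A, 0.61 kg potassium nitrate

Per-100 m² balance (a = product A, b = potassium nitrate):
N: 0.43·a + 0.13·b = 1.5
K₂O: 0.04·a + 0.44·b = 0.4
From row1: a = (1.5 − 0.13·b) / 0.43.
Into row2: 0.04·(1.5 − 0.13·b)/0.43 + 0.44·b = 0.4 → b = 0.608696, a = 3.30435.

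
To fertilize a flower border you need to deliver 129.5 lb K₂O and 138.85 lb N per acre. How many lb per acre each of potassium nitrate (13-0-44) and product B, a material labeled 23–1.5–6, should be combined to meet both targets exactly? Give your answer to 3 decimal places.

229.700 lb potassium nitrate, 473.865 lb product B

Let a = lb of potassium nitrate, b = lb of product B (per acre).
K₂O: 0.44·a + 0.06·b = 129.5
N: 0.13·a + 0.23·b = 138.85
Eliminate b: (row1) − 0.06/0.23·(row2) → 0.406087·a = 93.2783, so a = 229.7002.
Then b = (138.85 − 0.13·229.7002) / 0.23 = 473.8651.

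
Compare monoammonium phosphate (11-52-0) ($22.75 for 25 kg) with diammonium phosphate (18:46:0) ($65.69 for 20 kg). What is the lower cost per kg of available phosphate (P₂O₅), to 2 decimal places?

monoammonium phosphate: P₂O₅ per bag = 25 × 52% = 13 kg; cost = 22.75 / 13 = $1.7500/kg P₂O₅.
diammonium phosphate: P₂O₅ per bag = 20 × 46% = 9.2 kg; cost = 65.69 / 9.2 = $7.1402/kg P₂O₅.
monoammonium phosphate is cheaper.

$1.75 per kg P₂O₅ (monoammonium phosphate)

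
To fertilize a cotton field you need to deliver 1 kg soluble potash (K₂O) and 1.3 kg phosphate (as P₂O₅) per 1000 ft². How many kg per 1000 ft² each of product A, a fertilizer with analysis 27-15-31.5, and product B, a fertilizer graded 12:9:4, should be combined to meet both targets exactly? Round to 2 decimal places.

1.70 kg product A, 11.61 kg product B

Per-1000 ft² balance (a = product A, b = product B):
K₂O: 0.315·a + 0.04·b = 1
P₂O₅: 0.15·a + 0.09·b = 1.3
From row1: a = (1 − 0.04·b) / 0.315.
Into row2: 0.15·(1 − 0.04·b)/0.315 + 0.09·b = 1.3 → b = 11.6107, a = 1.70022.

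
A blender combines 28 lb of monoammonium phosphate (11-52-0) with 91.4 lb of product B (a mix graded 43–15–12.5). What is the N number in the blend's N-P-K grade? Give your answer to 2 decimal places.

Total mass = 28 + 91.4 = 119.4 lb.
N mass = 11%×28 + 43%×91.4 = 42.382 lb.
% N = 42.382 / 119.4 = 35.4958%.

35.50% N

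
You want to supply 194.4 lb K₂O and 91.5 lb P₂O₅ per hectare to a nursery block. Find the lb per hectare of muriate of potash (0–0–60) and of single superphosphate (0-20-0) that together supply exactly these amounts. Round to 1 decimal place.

324.0 lb muriate of potash, 457.5 lb single superphosphate

Per-hectare balance (a = muriate of potash, b = single superphosphate):
K₂O: 0.6·a + 0·b = 194.4
P₂O₅: 0·a + 0.2·b = 91.5
Solving simultaneously: a = 324, b = 457.5.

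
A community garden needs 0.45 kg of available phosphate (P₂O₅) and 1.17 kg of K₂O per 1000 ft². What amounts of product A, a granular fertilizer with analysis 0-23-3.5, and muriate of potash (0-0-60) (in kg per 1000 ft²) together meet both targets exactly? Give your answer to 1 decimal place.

2.0 kg product A, 1.8 kg muriate of potash

Per-1000 ft² balance (a = product A, b = muriate of potash):
P₂O₅: 0.23·a + 0·b = 0.45
K₂O: 0.035·a + 0.6·b = 1.17
Solving simultaneously: a = 1.95652, b = 1.83587.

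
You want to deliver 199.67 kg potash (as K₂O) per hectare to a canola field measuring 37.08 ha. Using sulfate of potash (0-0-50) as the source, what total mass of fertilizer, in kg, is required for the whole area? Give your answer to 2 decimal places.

Product per hectare = 199.67 / 50% = 399.34 kg.
Total product = 399.34 × 37.08 = 14807.527 kg.

14807.53 kg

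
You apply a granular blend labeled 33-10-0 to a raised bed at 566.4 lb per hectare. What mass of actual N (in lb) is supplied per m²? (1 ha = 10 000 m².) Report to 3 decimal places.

nitrogen per hectare = 566.4 × 33% = 186.912 lb.
Convert to per m²: 186.912 × 0.0001 = 0.0186912 lb.

0.019 lb N per sq m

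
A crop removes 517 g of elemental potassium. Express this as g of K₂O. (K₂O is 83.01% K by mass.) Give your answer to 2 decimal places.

622.82 g K₂O

K₂O = 517 / 0.8301 = 622.817 g.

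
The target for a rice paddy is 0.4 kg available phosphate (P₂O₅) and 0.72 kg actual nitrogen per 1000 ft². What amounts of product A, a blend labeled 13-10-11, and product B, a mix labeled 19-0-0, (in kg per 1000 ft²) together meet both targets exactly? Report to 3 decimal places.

4.000 kg product A, 1.053 kg product B

Per-1000 ft² balance (a = product A, b = product B):
P₂O₅: 0.1·a + 0·b = 0.4
N: 0.13·a + 0.19·b = 0.72
Eliminate b: (row1) − 0/0.19·(row2) → 0.1·a = 0.4, so a = 4.
Then b = (0.72 − 0.13·4) / 0.19 = 1.05263.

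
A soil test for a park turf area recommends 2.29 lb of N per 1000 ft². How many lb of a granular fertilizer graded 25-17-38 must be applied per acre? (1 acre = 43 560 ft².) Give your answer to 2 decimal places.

Product per 1000 ft² = 2.29 / 25% = 9.16 lb.
Convert to per acre: 9.16 × 43.56 = 399.0096 lb.

399.01 lb of product per acre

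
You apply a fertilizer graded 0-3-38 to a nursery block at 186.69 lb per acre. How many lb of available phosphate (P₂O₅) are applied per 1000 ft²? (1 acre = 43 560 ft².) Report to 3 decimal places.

P₂O₅ per acre = 186.69 × 3% = 5.6007 lb.
Convert to per 1000 ft²: 5.6007 × 0.0229568 = 0.128574 lb.

0.129 lb P₂O₅ per thousand sq ft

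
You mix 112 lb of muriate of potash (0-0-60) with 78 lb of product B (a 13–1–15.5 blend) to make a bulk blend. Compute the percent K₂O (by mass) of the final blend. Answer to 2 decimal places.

41.73% K₂O

Total mass = 112 + 78 = 190 lb.
K₂O mass = 60%×112 + 15.5%×78 = 79.29 lb.
% K₂O = 79.29 / 190 = 41.7316%.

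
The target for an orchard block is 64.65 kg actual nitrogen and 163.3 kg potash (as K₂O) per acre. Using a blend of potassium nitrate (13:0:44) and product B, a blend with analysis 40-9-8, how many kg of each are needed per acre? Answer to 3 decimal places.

Let a = kg of potassium nitrate, b = kg of product B (per acre).
N: 0.13·a + 0.4·b = 64.65
K₂O: 0.44·a + 0.08·b = 163.3
Eliminate a: (row1) − 0.13/0.44·(row2) → 0.376364·b = 16.4023, so b = 43.5809.
Back-substitute: a = (64.65 − 0.4·43.5809) / 0.13 = 363.2126.

363.213 kg potassium nitrate, 43.581 kg product B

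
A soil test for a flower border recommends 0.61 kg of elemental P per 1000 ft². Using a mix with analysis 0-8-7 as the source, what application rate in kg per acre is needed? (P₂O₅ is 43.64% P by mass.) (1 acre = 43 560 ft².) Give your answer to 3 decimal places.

761.102 kg of product per acre

As P₂O₅: 0.61 / 0.4364 = 1.3978 kg per 1000 ft².
Product per 1000 ft² = 1.3978 / 8% = 17.4725 kg.
Convert to per acre: 17.4725 × 43.56 = 761.1022 kg.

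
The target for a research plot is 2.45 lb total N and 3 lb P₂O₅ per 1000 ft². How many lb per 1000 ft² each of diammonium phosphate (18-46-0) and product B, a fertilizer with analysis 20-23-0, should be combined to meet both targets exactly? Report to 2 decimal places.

With a, b = lb per 1000 ft² of diammonium phosphate and product B:
N: 0.18·a + 0.2·b = 2.45
P₂O₅: 0.46·a + 0.23·b = 3
Solving simultaneously: a = 0.721344, b = 11.6008.

0.72 lb diammonium phosphate, 11.60 lb product B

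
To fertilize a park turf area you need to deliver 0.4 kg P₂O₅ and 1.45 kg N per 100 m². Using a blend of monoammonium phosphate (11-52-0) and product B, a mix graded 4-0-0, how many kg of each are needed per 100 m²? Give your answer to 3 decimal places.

Per-100 m² balance (a = monoammonium phosphate, b = product B):
P₂O₅: 0.52·a + 0·b = 0.4
N: 0.11·a + 0.04·b = 1.45
Eliminate a: (row1) − 0.52/0.11·(row2) → -0.189091·b = -6.45455, so b = 34.1346.
Back-substitute: a = (0.4 − 0·34.1346) / 0.52 = 0.769231.

0.769 kg monoammonium phosphate, 34.135 kg product B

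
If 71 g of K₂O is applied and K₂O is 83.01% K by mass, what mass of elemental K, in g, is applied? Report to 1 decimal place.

K = 71 × 0.8301 = 58.9371 g.

58.9 g K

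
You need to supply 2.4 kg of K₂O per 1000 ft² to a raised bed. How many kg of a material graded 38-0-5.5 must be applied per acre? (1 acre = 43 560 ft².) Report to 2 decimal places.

1900.80 kg of product per acre

Product per 1000 ft² = 2.4 / 5.5% = 43.6364 kg.
Convert to per acre: 43.6364 × 43.56 = 1900.8 kg.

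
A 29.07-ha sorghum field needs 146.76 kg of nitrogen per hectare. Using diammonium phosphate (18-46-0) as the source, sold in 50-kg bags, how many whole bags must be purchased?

475 bags

Product per hectare = 146.76 / 18% = 815.333 kg.
Total product = 815.333 × 29.07 = 23701.7 kg.
Bags = ⌈23701.7 / 50⌉ = 475.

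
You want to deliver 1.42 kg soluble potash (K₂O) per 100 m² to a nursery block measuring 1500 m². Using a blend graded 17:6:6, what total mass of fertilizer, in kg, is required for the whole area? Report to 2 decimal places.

355.00 kg

Product per 100 m² = 1.42 / 6% = 23.6667 kg.
Total product = 23.6667 × 1500 / 100 = 355 kg.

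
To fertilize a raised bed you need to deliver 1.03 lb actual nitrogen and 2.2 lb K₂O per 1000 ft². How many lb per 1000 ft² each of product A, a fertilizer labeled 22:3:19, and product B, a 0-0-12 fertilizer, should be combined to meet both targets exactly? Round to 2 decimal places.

Let a = lb of product A, b = lb of product B (per 1000 ft²).
N: 0.22·a + 0·b = 1.03
K₂O: 0.19·a + 0.12·b = 2.2
Eliminate b: (row1) − 0/0.12·(row2) → 0.22·a = 1.03, so a = 4.68182.
Then b = (2.2 − 0.19·4.68182) / 0.12 = 10.9205.

4.68 lb product A, 10.92 lb product B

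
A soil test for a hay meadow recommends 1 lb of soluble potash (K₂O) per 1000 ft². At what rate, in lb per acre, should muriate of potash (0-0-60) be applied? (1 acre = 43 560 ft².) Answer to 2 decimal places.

Product per 1000 ft² = 1 / 60% = 1.66667 lb.
Convert to per acre: 1.66667 × 43.56 = 72.6 lb.

72.60 lb of product per acre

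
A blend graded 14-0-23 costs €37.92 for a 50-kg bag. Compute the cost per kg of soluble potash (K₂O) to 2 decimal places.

€3.30 per kg K₂O

K₂O in bag = 50 × 23% = 11.5 kg.
Cost per kg K₂O = €37.92 / 11.5 = €3.2974.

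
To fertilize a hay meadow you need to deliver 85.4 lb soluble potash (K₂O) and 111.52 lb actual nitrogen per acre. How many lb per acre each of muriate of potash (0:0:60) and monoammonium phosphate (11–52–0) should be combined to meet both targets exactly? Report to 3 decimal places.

With a, b = lb per acre of muriate of potash and monoammonium phosphate:
K₂O: 0.6·a + 0·b = 85.4
N: 0·a + 0.11·b = 111.52
Solving simultaneously: a = 142.3333, b = 1013.8182.

142.333 lb muriate of potash, 1013.818 lb monoammonium phosphate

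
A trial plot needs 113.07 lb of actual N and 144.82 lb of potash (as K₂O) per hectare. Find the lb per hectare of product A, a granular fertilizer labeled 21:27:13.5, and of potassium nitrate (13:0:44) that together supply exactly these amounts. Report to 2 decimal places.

Let a = lb of product A, b = lb of potassium nitrate (per hectare).
N: 0.21·a + 0.13·b = 113.07
K₂O: 0.135·a + 0.44·b = 144.82
Eliminate a: (row1) − 0.21/0.135·(row2) → -0.554444·b = -112.206, so b = 202.3747.
Back-substitute: a = (113.07 − 0.13·202.3747) / 0.21 = 413.149.

413.15 lb product A, 202.37 lb potassium nitrate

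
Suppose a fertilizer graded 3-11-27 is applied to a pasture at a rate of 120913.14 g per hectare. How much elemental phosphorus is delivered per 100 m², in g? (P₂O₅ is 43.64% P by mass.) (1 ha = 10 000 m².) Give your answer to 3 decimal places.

58.043 g P per hundred sq m

P₂O₅ per hectare = 120913.14 × 11% = 13300.4 g.
Elemental P = 13300.4 × 0.4364 = 5804.31 g per hectare.
Convert to per 100 m²: 5804.31 × 0.01 = 58.0431 g.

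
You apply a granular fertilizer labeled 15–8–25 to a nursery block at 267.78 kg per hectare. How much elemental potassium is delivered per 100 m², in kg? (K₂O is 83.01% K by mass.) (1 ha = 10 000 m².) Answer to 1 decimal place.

0.6 kg K per hundred sq m

K₂O per hectare = 267.78 × 25% = 66.945 kg.
Elemental K = 66.945 × 0.8301 = 55.571 kg per hectare.
Convert to per 100 m²: 55.571 × 0.01 = 0.55571 kg.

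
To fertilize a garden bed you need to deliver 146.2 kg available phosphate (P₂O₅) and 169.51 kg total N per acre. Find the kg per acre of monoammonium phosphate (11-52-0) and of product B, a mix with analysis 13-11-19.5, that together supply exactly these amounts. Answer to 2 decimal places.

6.48 kg monoammonium phosphate, 1298.44 kg product B

Let a = kg of monoammonium phosphate, b = kg of product B (per acre).
P₂O₅: 0.52·a + 0.11·b = 146.2
N: 0.11·a + 0.13·b = 169.51
From row1: a = (146.2 − 0.11·b) / 0.52.
Into row2: 0.11·(146.2 − 0.11·b)/0.52 + 0.13·b = 169.51 → b = 1298.436, a = 6.48468.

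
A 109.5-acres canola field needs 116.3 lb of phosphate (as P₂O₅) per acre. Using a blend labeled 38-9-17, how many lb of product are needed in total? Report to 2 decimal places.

Product per acre = 116.3 / 9% = 1292.22 lb.
Total product = 1292.22 × 109.5 = 141498.333 lb.

141498.33 lb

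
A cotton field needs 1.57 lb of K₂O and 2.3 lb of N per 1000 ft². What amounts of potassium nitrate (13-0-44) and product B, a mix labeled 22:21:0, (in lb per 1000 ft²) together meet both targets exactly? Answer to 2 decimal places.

3.57 lb potassium nitrate, 8.35 lb product B

Per-1000 ft² balance (a = potassium nitrate, b = product B):
K₂O: 0.44·a + 0·b = 1.57
N: 0.13·a + 0.22·b = 2.3
Eliminate a: (row1) − 0.44/0.13·(row2) → -0.744615·b = -6.21462, so b = 8.34607.
Back-substitute: a = (1.57 − 0·8.34607) / 0.44 = 3.56818.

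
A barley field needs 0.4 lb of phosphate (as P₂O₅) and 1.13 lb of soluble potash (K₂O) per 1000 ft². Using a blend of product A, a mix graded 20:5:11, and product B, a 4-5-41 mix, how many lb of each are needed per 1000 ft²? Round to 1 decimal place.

7.2 lb product A, 0.8 lb product B

Per-1000 ft² balance (a = product A, b = product B):
P₂O₅: 0.05·a + 0.05·b = 0.4
K₂O: 0.11·a + 0.41·b = 1.13
Eliminate a: (row1) − 0.05/0.11·(row2) → -0.136364·b = -0.113636, so b = 0.833333.
Back-substitute: a = (0.4 − 0.05·0.833333) / 0.05 = 7.16667.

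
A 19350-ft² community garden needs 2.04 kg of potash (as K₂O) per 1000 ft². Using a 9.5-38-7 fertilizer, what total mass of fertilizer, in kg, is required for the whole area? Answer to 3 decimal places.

Product per 1000 ft² = 2.04 / 7% = 29.1429 kg.
Total product = 29.1429 × 19350 / 1000 = 563.9143 kg.

563.914 kg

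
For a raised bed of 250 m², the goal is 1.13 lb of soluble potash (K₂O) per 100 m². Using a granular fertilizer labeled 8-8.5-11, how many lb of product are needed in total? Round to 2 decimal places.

Product per 100 m² = 1.13 / 11% = 10.2727 lb.
Total product = 10.2727 × 250 / 100 = 25.6818 lb.

25.68 lb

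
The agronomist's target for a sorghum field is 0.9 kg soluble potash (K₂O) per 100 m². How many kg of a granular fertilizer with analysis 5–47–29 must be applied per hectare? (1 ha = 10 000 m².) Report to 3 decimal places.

310.345 kg of product per hectare

Product per 100 m² = 0.9 / 29% = 3.10345 kg.
Convert to per hectare: 3.10345 × 100 = 310.3448 kg.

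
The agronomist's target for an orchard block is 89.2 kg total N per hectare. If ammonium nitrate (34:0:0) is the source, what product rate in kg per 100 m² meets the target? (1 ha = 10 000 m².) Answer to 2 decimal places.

Product per hectare = 89.2 / 34% = 262.353 kg.
Convert to per 100 m²: 262.353 × 0.01 = 2.62353 kg.

2.62 kg of product per hundred sq m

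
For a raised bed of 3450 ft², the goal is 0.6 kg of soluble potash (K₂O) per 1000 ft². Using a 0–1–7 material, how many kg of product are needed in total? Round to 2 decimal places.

29.57 kg

Product per 1000 ft² = 0.6 / 7% = 8.57143 kg.
Total product = 8.57143 × 3450 / 1000 = 29.5714 kg.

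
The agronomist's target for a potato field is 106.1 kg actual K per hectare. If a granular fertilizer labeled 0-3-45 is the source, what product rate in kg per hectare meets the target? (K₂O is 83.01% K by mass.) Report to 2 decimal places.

284.04 kg of product per hectare

As K₂O: 106.1 / 0.8301 = 127.816 kg per hectare.
Product per hectare = 127.816 / 45% = 284.035 kg.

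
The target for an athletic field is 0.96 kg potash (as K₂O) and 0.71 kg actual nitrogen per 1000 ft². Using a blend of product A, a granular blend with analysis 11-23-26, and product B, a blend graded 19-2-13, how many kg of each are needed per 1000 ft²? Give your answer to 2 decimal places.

2.57 kg product A, 2.25 kg product B

Let a = kg of product A, b = kg of product B (per 1000 ft²).
K₂O: 0.26·a + 0.13·b = 0.96
N: 0.11·a + 0.19·b = 0.71
Solving simultaneously: a = 2.56695, b = 2.25071.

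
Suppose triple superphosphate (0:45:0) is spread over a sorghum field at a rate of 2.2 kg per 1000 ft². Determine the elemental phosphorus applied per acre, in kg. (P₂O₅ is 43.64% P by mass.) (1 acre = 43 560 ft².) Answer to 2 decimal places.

P₂O₅ per 1000 ft² = 2.2 × 45% = 0.99 kg.
Elemental P = 0.99 × 0.4364 = 0.432036 kg per 1000 ft².
Convert to per acre: 0.432036 × 43.56 = 18.8195 kg.

18.82 kg P per acre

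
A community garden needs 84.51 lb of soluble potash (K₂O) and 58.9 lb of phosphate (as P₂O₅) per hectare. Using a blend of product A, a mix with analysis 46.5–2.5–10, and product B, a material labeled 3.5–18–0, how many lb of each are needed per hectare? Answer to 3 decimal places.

845.100 lb product A, 209.847 lb product B

Per-hectare balance (a = product A, b = product B):
K₂O: 0.1·a + 0·b = 84.51
P₂O₅: 0.025·a + 0.18·b = 58.9
Solving simultaneously: a = 845.1, b = 209.8472.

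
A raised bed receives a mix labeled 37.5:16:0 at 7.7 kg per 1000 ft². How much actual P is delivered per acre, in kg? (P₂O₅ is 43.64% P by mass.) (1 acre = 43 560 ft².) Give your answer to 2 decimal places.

23.42 kg P per acre

P₂O₅ per 1000 ft² = 7.7 × 16% = 1.232 kg.
Elemental P = 1.232 × 0.4364 = 0.537645 kg per 1000 ft².
Convert to per acre: 0.537645 × 43.56 = 23.4198 kg.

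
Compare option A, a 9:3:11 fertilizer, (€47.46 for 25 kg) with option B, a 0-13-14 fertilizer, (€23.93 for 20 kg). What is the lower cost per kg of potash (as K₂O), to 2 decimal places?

€8.55 per kg K₂O (option B)

option A: K₂O per bag = 25 × 11% = 2.75 kg; cost = 47.46 / 2.75 = €17.2582/kg K₂O.
option B: K₂O per bag = 20 × 14% = 2.8 kg; cost = 23.93 / 2.8 = €8.5464/kg K₂O.
option B is cheaper.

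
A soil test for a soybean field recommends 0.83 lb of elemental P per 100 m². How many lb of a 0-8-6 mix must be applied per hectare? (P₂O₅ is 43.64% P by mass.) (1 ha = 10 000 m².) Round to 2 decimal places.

2377.41 lb of product per hectare

As P₂O₅: 0.83 / 0.4364 = 1.90192 lb per 100 m².
Product per 100 m² = 1.90192 / 8% = 23.7741 lb.
Convert to per hectare: 23.7741 × 100 = 2377.406 lb.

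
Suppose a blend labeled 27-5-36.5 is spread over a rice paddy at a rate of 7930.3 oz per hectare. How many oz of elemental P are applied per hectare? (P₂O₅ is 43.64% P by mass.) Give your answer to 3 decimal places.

P₂O₅ per hectare = 7930.3 × 5% = 396.515 oz.
Elemental P = 396.515 × 0.4364 = 173.0391 oz per hectare.

173.039 oz P per hectare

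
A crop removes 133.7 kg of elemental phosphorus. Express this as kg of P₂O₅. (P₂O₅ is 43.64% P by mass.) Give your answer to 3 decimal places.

306.370 kg P₂O₅

P₂O₅ = 133.7 / 0.4364 = 306.3703 kg.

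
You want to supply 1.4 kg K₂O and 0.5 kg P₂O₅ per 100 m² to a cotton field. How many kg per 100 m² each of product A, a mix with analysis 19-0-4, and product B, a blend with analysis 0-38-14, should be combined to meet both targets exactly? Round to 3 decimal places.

Per-100 m² balance (a = product A, b = product B):
K₂O: 0.04·a + 0.14·b = 1.4
P₂O₅: 0·a + 0.38·b = 0.5
Solving simultaneously: a = 30.3947, b = 1.31579.

30.395 kg product A, 1.316 kg product B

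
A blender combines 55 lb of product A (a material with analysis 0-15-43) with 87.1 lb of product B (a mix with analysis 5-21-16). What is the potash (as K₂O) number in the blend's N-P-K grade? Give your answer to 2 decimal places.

Total mass = 55 + 87.1 = 142.1 lb.
K₂O mass = 43%×55 + 16%×87.1 = 37.586 lb.
% K₂O = 37.586 / 142.1 = 26.4504%.

26.45% K₂O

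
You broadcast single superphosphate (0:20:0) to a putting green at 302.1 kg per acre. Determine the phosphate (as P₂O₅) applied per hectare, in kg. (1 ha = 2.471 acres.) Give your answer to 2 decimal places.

149.30 kg P₂O₅ per hectare

P₂O₅ per acre = 302.1 × 20% = 60.42 kg.
Convert to per hectare: 60.42 × 2.471 = 149.298 kg.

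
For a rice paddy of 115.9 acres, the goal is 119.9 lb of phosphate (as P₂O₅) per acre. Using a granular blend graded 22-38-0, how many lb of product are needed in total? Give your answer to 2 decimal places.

36569.50 lb

Product per acre = 119.9 / 38% = 315.526 lb.
Total product = 315.526 × 115.9 = 36569.5 lb.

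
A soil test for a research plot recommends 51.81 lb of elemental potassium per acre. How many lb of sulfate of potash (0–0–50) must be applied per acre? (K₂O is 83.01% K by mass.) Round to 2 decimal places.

As K₂O: 51.81 / 0.8301 = 62.4142 lb per acre.
Product per acre = 62.4142 / 50% = 124.828 lb.

124.83 lb of product per acre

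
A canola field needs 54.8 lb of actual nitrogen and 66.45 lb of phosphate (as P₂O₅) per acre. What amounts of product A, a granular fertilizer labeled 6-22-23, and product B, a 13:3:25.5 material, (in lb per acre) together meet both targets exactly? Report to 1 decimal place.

Let a = lb of product A, b = lb of product B (per acre).
N: 0.06·a + 0.13·b = 54.8
P₂O₅: 0.22·a + 0.03·b = 66.45
Eliminate b: (row1) − 0.13/0.03·(row2) → -0.893333·a = -233.15, so a = 260.989.
Then b = (66.45 − 0.22·260.989) / 0.03 = 301.082.

261.0 lb product A, 301.1 lb product B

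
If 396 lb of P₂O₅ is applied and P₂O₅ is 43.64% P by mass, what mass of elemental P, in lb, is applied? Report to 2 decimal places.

172.81 lb P

P = 396 × 0.4364 = 172.814 lb.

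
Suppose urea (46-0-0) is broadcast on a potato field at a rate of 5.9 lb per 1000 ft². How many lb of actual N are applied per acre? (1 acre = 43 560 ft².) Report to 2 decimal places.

nitrogen per 1000 ft² = 5.9 × 46% = 2.714 lb.
Convert to per acre: 2.714 × 43.56 = 118.222 lb.

118.22 lb N per acre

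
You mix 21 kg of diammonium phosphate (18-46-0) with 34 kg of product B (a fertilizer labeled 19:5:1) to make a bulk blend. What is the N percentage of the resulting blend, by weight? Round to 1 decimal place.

Total mass = 21 + 34 = 55 kg.
N mass = 18%×21 + 19%×34 = 10.24 kg.
% N = 10.24 / 55 = 18.6182%.

18.6% N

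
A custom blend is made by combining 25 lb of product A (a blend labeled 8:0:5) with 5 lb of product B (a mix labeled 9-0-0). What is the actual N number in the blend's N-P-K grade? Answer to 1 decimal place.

Total mass = 25 + 5 = 30 lb.
N mass = 8%×25 + 9%×5 = 2.45 lb.
% N = 2.45 / 30 = 8.16667%.

8.2% N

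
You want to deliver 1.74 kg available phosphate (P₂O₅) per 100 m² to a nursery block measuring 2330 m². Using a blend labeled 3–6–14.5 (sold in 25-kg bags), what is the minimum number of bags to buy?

Product per 100 m² = 1.74 / 6% = 29 kg.
Total product = 29 × 2330 / 100 = 675.7 kg.
Bags = ⌈675.7 / 25⌉ = 28.

28 bags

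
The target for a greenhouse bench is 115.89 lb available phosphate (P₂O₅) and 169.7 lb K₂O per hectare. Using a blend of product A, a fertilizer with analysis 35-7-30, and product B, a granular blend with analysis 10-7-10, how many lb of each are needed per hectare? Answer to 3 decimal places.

Let a = lb of product A, b = lb of product B (per hectare).
P₂O₅: 0.07·a + 0.07·b = 115.89
K₂O: 0.3·a + 0.1·b = 169.7
Eliminate b: (row1) − 0.07/0.1·(row2) → -0.14·a = -2.9, so a = 20.7143.
Then b = (169.7 − 0.3·20.7143) / 0.1 = 1634.8571.

20.714 lb product A, 1634.857 lb product B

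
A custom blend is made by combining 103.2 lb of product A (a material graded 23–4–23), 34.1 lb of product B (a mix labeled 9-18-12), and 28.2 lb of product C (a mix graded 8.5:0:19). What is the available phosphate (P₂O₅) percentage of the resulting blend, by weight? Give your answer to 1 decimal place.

6.2% P₂O₅

Total mass = 103.2 + 34.1 + 28.2 = 165.5 lb.
P₂O₅ mass = 4%×103.2 + 18%×34.1 + 0%×28.2 = 10.266 lb.
% P₂O₅ = 10.266 / 165.5 = 6.20302%.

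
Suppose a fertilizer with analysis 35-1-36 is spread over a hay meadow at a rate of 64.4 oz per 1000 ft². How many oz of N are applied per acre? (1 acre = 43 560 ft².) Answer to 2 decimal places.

981.84 oz N per acre

nitrogen per 1000 ft² = 64.4 × 35% = 22.54 oz.
Convert to per acre: 22.54 × 43.56 = 981.842 oz.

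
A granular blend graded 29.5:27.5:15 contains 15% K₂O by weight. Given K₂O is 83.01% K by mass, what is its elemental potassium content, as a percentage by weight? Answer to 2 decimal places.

12.45% K

%K = 15 × 0.8301 = 12.4515%.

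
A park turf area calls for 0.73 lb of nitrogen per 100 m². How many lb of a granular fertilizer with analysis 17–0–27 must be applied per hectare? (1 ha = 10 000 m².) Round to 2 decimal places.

429.41 lb of product per hectare

Product per 100 m² = 0.73 / 17% = 4.29412 lb.
Convert to per hectare: 4.29412 × 100 = 429.412 lb.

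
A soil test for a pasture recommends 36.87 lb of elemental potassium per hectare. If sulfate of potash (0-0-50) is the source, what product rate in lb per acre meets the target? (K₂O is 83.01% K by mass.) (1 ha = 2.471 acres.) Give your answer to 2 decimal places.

As K₂O: 36.87 / 0.8301 = 44.4163 lb per hectare.
Product per hectare = 44.4163 / 50% = 88.8327 lb.
Convert to per acre: 88.8327 × 0.404694 = 35.9501 lb.

35.95 lb of product per acre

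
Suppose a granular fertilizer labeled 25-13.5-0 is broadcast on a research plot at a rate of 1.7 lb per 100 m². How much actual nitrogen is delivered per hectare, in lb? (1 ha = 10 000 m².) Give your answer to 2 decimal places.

nitrogen per 100 m² = 1.7 × 25% = 0.425 lb.
Convert to per hectare: 0.425 × 100 = 42.5 lb.

42.50 lb N per hectare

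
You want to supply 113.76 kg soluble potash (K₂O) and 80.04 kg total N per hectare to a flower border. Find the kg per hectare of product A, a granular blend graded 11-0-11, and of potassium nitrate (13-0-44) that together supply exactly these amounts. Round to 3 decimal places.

599.085 kg product A, 108.774 kg potassium nitrate

With a, b = kg per hectare of product A and potassium nitrate:
K₂O: 0.11·a + 0.44·b = 113.76
N: 0.11·a + 0.13·b = 80.04
Solving simultaneously: a = 599.08504, b = 108.7742.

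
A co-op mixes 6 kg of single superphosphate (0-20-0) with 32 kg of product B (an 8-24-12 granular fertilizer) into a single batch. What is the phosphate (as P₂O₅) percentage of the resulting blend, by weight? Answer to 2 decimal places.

23.37% P₂O₅

Total mass = 6 + 32 = 38 kg.
P₂O₅ mass = 20%×6 + 24%×32 = 8.88 kg.
% P₂O₅ = 8.88 / 38 = 23.3684%.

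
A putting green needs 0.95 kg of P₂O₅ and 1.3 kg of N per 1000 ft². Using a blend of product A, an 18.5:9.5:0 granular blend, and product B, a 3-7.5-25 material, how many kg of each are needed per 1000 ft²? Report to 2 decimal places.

6.26 kg product A, 4.74 kg product B

With a, b = kg per 1000 ft² of product A and product B:
P₂O₅: 0.095·a + 0.075·b = 0.95
N: 0.185·a + 0.03·b = 1.3
Solving simultaneously: a = 6.2585, b = 4.73923.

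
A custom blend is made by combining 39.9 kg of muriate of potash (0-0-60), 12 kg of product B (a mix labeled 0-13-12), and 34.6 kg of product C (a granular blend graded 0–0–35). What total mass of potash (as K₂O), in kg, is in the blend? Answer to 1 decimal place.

K₂O mass = 60%×39.9 + 12%×12 + 35%×34.6 = 37.49 kg.

37.5 kg K₂O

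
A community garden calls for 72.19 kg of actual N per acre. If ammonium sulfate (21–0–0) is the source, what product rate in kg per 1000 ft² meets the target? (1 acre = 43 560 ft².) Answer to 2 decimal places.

7.89 kg of product per thousand sq ft

Product per acre = 72.19 / 21% = 343.762 kg.
Convert to per 1000 ft²: 343.762 × 0.0229568 = 7.89169 kg.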